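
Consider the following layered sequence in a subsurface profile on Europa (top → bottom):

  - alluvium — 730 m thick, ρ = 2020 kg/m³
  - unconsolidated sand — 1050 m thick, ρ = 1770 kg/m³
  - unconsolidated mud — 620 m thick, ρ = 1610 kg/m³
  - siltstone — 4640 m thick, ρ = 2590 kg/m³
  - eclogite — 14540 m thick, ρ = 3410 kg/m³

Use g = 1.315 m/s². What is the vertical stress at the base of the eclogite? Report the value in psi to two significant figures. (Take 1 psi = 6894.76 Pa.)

alluvium: 2020 kg/m³ × 1.315 m/s² × 730 m = 1.939×10^6 Pa = 281.2 psi
unconsolidated sand: 1770 kg/m³ × 1.315 m/s² × 1050 m = 2.444×10^6 Pa = 354.5 psi
unconsolidated mud: 1610 kg/m³ × 1.315 m/s² × 620 m = 1.313×10^6 Pa = 190.4 psi
siltstone: 2590 kg/m³ × 1.315 m/s² × 4640 m = 1.580×10^7 Pa = 2292 psi
eclogite: 3410 kg/m³ × 1.315 m/s² × 14540 m = 6.520×10^7 Pa = 9456 psi
Total = 281.2 + 354.5 + 190.4 + 2292 + 9456 = 12575 psi

13000 psi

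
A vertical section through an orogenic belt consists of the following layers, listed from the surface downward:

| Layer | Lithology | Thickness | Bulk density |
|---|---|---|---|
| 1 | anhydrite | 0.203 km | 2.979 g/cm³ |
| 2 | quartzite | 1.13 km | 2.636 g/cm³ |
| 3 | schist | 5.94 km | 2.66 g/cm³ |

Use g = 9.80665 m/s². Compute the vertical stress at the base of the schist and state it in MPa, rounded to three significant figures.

190 MPa

anhydrite: 2979 kg/m³ × 9.80665 m/s² × 203 m = 5.930×10^6 Pa = 5.930 MPa
quartzite: 2636 kg/m³ × 9.80665 m/s² × 1130 m = 2.921×10^7 Pa = 29.21 MPa
schist: 2660 kg/m³ × 9.80665 m/s² × 5940 m = 1.549×10^8 Pa = 154.9 MPa
Total = 5.930 + 29.21 + 154.9 = 190.09 MPa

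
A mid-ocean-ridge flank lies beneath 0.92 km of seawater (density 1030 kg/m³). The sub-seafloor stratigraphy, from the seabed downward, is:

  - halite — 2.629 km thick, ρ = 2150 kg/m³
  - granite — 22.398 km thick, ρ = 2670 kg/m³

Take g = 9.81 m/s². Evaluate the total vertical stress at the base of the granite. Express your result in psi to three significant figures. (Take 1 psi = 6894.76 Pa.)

94500 psi

seawater: 1030 kg/m³ × 9.81 m/s² × 920 m = 9.296×10^6 Pa = 1348 psi
halite: 2150 kg/m³ × 9.81 m/s² × 2629 m = 5.545×10^7 Pa = 8042 psi
granite: 2670 kg/m³ × 9.81 m/s² × 22398 m = 5.867×10^8 Pa = 85088 psi
Total = 1348 + 8042 + 85088 = 94479 psi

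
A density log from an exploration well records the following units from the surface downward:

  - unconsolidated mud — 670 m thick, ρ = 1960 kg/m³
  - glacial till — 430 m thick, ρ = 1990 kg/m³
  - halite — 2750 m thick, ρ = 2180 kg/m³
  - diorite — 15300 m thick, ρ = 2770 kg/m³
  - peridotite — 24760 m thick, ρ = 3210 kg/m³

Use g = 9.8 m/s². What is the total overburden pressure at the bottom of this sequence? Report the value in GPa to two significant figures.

unconsolidated mud: 1960 kg/m³ × 9.8 m/s² × 670 m = 1.287×10^7 Pa = 0.01287 GPa
glacial till: 1990 kg/m³ × 9.8 m/s² × 430 m = 8.386×10^6 Pa = 8.386×10^-3 GPa
halite: 2180 kg/m³ × 9.8 m/s² × 2750 m = 5.875×10^7 Pa = 0.05875 GPa
diorite: 2770 kg/m³ × 9.8 m/s² × 15300 m = 4.153×10^8 Pa = 0.4153 GPa
peridotite: 3210 kg/m³ × 9.8 m/s² × 24760 m = 7.789×10^8 Pa = 0.7789 GPa
Total = 0.01287 + 8.386×10^-3 + 0.05875 + 0.4153 + 0.7789 = 1.2742 GPa

1.3 GPa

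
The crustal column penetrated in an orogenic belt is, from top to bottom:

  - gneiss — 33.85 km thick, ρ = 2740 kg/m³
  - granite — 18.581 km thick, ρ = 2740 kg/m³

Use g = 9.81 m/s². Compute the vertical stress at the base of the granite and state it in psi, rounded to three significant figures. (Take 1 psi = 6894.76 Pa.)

gneiss: 2740 kg/m³ × 9.81 m/s² × 33850 m = 9.099×10^8 Pa = 1.320×10^5 psi
granite: 2740 kg/m³ × 9.81 m/s² × 18581 m = 4.994×10^8 Pa = 72439 psi
Total = 1.320×10^5 + 72439 = 2.0440×10^5 psi

204000 psi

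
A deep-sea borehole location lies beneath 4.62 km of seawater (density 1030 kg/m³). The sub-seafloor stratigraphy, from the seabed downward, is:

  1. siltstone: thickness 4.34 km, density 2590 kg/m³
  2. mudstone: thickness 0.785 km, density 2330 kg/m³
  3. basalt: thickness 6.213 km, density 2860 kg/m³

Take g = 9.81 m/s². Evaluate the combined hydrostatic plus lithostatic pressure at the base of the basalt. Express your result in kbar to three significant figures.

seawater: 1030 kg/m³ × 9.81 m/s² × 4620 m = 4.668×10^7 Pa = 0.4668 kbar
siltstone: 2590 kg/m³ × 9.81 m/s² × 4340 m = 1.103×10^8 Pa = 1.103 kbar
mudstone: 2330 kg/m³ × 9.81 m/s² × 785 m = 1.794×10^7 Pa = 0.1794 kbar
basalt: 2860 kg/m³ × 9.81 m/s² × 6213 m = 1.743×10^8 Pa = 1.743 kbar
Total = 0.4668 + 1.103 + 0.1794 + 1.743 = 3.4921 kbar

3.49 kbar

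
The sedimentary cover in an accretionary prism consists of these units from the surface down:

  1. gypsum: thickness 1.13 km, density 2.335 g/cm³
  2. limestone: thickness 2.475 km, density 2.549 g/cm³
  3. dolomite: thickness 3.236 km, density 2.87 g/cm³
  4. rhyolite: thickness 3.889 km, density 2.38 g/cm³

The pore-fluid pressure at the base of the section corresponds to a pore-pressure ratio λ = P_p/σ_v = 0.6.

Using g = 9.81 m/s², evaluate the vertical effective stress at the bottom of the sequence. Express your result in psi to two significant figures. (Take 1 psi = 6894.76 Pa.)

16000 psi

Overburden (lithostatic) stress σ_v:
gypsum: 2335 kg/m³ × 9.81 m/s² × 1130 m = 2.588×10^7 Pa = 25.88 MPa
limestone: 2549 kg/m³ × 9.81 m/s² × 2475 m = 6.189×10^7 Pa = 61.89 MPa
dolomite: 2870 kg/m³ × 9.81 m/s² × 3236 m = 9.111×10^7 Pa = 91.11 MPa
rhyolite: 2380 kg/m³ × 9.81 m/s² × 3889 m = 9.080×10^7 Pa = 90.80 MPa
Total = 25.88 + 61.89 + 91.11 + 90.80 = 269.68 MPa
Pore pressure P_p = λ·σ_v = 0.6 × 269.7 MPa = 161.8 MPa
Effective stress σ' = σ_v − P_p = 269.7 − 161.8 = 107.87 MPa = 15646 psi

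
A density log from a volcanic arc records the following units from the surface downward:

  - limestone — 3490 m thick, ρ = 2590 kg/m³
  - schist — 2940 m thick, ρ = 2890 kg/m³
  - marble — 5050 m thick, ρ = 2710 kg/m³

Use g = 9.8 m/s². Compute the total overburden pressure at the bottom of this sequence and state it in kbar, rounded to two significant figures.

3.1 kbar

limestone: 2590 kg/m³ × 9.8 m/s² × 3490 m = 8.858×10^7 Pa = 0.8858 kbar
schist: 2890 kg/m³ × 9.8 m/s² × 2940 m = 8.327×10^7 Pa = 0.8327 kbar
marble: 2710 kg/m³ × 9.8 m/s² × 5050 m = 1.341×10^8 Pa = 1.341 kbar
Total = 0.8858 + 0.8327 + 1.341 = 3.0597 kbar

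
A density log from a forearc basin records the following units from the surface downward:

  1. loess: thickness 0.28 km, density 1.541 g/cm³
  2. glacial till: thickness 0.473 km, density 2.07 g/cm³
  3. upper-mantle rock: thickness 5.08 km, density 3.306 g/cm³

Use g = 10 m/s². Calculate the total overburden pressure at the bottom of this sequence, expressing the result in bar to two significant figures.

loess: 1541 kg/m³ × 10 m/s² × 280 m = 4.315×10^6 Pa = 43.15 bar
glacial till: 2070 kg/m³ × 10 m/s² × 473 m = 9.791×10^6 Pa = 97.91 bar
upper-mantle rock: 3306 kg/m³ × 10 m/s² × 5080 m = 1.679×10^8 Pa = 1679 bar
Total = 43.15 + 97.91 + 1679 = 1820.5 bar

1800 bar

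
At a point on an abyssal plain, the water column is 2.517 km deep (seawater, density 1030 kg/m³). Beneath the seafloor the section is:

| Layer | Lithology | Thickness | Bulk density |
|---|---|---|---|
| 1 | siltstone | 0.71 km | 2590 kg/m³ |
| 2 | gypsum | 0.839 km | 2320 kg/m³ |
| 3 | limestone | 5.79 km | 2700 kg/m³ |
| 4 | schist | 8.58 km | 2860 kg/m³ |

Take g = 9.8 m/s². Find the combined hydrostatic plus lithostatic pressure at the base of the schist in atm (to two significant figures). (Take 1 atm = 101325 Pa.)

4500 atm

seawater: 1030 kg/m³ × 9.8 m/s² × 2517 m = 2.541×10^7 Pa = 250.7 atm
siltstone: 2590 kg/m³ × 9.8 m/s² × 710 m = 1.802×10^7 Pa = 177.9 atm
gypsum: 2320 kg/m³ × 9.8 m/s² × 839 m = 1.908×10^7 Pa = 188.3 atm
limestone: 2700 kg/m³ × 9.8 m/s² × 5790 m = 1.532×10^8 Pa = 1512 atm
schist: 2860 kg/m³ × 9.8 m/s² × 8580 m = 2.405×10^8 Pa = 2373 atm
Total = 250.7 + 177.9 + 188.3 + 1512 + 2373 = 4502.2 atm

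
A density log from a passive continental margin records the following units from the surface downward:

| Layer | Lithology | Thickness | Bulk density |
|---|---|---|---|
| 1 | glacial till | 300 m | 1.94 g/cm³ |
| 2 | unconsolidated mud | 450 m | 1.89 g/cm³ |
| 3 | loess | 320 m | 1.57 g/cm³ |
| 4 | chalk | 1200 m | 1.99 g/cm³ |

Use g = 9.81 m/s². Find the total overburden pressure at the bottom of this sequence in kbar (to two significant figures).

glacial till: 1940 kg/m³ × 9.81 m/s² × 300 m = 5.709×10^6 Pa = 0.05709 kbar
unconsolidated mud: 1890 kg/m³ × 9.81 m/s² × 450 m = 8.343×10^6 Pa = 0.08343 kbar
loess: 1570 kg/m³ × 9.81 m/s² × 320 m = 4.929×10^6 Pa = 0.04929 kbar
chalk: 1990 kg/m³ × 9.81 m/s² × 1200 m = 2.343×10^7 Pa = 0.2343 kbar
Total = 0.05709 + 0.08343 + 0.04929 + 0.2343 = 0.42408 kbar

0.42 kbar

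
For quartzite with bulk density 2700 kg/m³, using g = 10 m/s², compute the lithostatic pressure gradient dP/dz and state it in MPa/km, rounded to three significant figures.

27.0 MPa/km

dP/dz = ρg = 2700 kg/m³ × 10 m/s² = 27000 Pa/m
= 27000 Pa/m × (1 MPa/km / 1000.0 Pa/m) = 27.000 MPa/km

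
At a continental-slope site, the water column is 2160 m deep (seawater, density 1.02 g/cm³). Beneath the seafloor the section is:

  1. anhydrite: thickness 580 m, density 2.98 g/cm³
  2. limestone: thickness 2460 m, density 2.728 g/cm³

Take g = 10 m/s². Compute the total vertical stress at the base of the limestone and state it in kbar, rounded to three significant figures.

seawater: 1020 kg/m³ × 10 m/s² × 2160 m = 2.203×10^7 Pa = 0.2203 kbar
anhydrite: 2980 kg/m³ × 10 m/s² × 580 m = 1.728×10^7 Pa = 0.1728 kbar
limestone: 2728 kg/m³ × 10 m/s² × 2460 m = 6.711×10^7 Pa = 0.6711 kbar
Total = 0.2203 + 0.1728 + 0.6711 = 1.0642 kbar

1.06 kbar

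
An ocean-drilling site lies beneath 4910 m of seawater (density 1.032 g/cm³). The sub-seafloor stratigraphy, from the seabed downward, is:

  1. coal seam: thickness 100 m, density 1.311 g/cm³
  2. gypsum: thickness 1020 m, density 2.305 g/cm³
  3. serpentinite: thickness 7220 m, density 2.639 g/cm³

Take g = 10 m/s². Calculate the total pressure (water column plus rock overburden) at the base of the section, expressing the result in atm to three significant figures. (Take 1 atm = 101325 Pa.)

seawater: 1032 kg/m³ × 10 m/s² × 4910 m = 5.067×10^7 Pa = 500.1 atm
coal seam: 1311 kg/m³ × 10 m/s² × 100 m = 1.311×10^6 Pa = 12.94 atm
gypsum: 2305 kg/m³ × 10 m/s² × 1020 m = 2.351×10^7 Pa = 232.0 atm
serpentinite: 2639 kg/m³ × 10 m/s² × 7220 m = 1.905×10^8 Pa = 1880 atm
Total = 500.1 + 12.94 + 232.0 + 1880 = 2625.5 atm

2630 atm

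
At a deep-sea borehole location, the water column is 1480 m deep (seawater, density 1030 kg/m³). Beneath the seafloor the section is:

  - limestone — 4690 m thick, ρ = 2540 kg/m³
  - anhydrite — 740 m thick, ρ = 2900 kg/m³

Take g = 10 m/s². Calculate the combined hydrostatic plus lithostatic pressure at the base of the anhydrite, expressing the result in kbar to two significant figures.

seawater: 1030 kg/m³ × 10 m/s² × 1480 m = 1.524×10^7 Pa = 0.1524 kbar
limestone: 2540 kg/m³ × 10 m/s² × 4690 m = 1.191×10^8 Pa = 1.191 kbar
anhydrite: 2900 kg/m³ × 10 m/s² × 740 m = 2.146×10^7 Pa = 0.2146 kbar
Total = 0.1524 + 1.191 + 0.2146 = 1.5583 kbar

1.6 kbar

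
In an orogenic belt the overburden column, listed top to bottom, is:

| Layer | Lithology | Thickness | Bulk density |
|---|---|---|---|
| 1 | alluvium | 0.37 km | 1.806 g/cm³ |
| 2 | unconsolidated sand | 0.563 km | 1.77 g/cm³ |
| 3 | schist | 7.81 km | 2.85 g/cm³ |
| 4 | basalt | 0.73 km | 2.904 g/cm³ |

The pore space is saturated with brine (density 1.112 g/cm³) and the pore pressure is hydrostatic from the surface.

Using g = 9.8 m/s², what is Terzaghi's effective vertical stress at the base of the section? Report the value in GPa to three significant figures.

Overburden (lithostatic) stress σ_v:
alluvium: 1806 kg/m³ × 9.8 m/s² × 370 m = 6.549×10^6 Pa = 6.549 MPa
unconsolidated sand: 1770 kg/m³ × 9.8 m/s² × 563 m = 9.766×10^6 Pa = 9.766 MPa
schist: 2850 kg/m³ × 9.8 m/s² × 7810 m = 2.181×10^8 Pa = 218.1 MPa
basalt: 2904 kg/m³ × 9.8 m/s² × 730 m = 2.078×10^7 Pa = 20.78 MPa
Total = 6.549 + 9.766 + 218.1 + 20.78 = 255.22 MPa
Pore pressure P_p = 1112 kg/m³ × 9.8 m/s² × 9473 m = 1.032×10^8 Pa = 103.2 MPa
Effective stress σ' = σ_v − P_p = 255.2 − 103.2 = 151.99 MPa = 0.15199 GPa

0.152 GPa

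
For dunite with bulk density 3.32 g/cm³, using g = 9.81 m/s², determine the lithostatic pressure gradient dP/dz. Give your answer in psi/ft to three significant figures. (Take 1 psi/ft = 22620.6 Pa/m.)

1.44 psi/ft

dP/dz = ρg = 3320 kg/m³ × 9.81 m/s² = 32569 Pa/m
= 32569 Pa/m × (1 psi/ft / 22621 Pa/m) = 1.4398 psi/ft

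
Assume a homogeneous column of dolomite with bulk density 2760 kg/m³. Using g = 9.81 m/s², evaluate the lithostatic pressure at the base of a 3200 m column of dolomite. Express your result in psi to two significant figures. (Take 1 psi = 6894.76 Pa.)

13000 psi

dolomite: 2760 kg/m³ × 9.81 m/s² × 3200 m = 8.664×10^7 Pa = 12566 psi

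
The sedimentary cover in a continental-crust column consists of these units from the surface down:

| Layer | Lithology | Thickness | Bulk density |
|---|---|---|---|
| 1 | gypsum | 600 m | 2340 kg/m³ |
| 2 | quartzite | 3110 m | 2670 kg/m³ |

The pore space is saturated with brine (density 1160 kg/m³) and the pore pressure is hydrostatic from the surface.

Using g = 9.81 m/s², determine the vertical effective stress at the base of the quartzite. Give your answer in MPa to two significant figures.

Overburden (lithostatic) stress σ_v:
gypsum: 2340 kg/m³ × 9.81 m/s² × 600 m = 1.377×10^7 Pa = 13.77 MPa
quartzite: 2670 kg/m³ × 9.81 m/s² × 3110 m = 8.146×10^7 Pa = 81.46 MPa
Total = 13.77 + 81.46 = 95.233 MPa
Pore pressure P_p = 1160 kg/m³ × 9.81 m/s² × 3710 m = 4.222×10^7 Pa = 42.22 MPa
Effective stress σ' = σ_v − P_p = 95.23 − 42.22 = 53.014 MPa

53 MPa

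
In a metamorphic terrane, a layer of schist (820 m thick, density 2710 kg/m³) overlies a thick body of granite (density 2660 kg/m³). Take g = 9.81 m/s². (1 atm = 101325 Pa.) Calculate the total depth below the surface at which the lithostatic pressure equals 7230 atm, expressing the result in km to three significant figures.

28.1 km

Pressure at base of upper layers: 2710×9.81×820 = 2.180×10^7 Pa = 215.1 atm
Remaining pressure to be supplied by granite: 7.326×10^8 − 2.180×10^7 = 7.108×10^8 Pa
Additional depth in granite = 7.108×10^8 Pa / (2660 kg/m³ × 9.81 m/s²) = 27239 m
Total depth = 820 m + 27239 m = 28059 m
= 28.059 km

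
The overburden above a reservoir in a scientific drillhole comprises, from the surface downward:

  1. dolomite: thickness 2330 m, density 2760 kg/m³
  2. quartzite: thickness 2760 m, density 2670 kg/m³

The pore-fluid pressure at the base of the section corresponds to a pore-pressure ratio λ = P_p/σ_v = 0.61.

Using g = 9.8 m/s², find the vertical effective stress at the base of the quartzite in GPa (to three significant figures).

0.0527 GPa

Overburden (lithostatic) stress σ_v:
dolomite: 2760 kg/m³ × 9.8 m/s² × 2330 m = 6.302×10^7 Pa = 63.02 MPa
quartzite: 2670 kg/m³ × 9.8 m/s² × 2760 m = 7.222×10^7 Pa = 72.22 MPa
Total = 63.02 + 72.22 = 135.24 MPa
Pore pressure P_p = λ·σ_v = 0.61 × 135.2 MPa = 82.50 MPa
Effective stress σ' = σ_v − P_p = 135.2 − 82.50 = 52.744 MPa = 0.052744 GPa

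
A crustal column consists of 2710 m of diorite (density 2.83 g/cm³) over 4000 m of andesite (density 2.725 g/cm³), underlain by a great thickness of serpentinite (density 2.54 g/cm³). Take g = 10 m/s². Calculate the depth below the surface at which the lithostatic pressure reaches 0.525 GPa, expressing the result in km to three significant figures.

20.1 km

Pressure at base of upper layers: 2830×10×2710 + 2725×10×4000 = 1.857×10^8 Pa = 0.1857 GPa
Remaining pressure to be supplied by serpentinite: 5.250×10^8 − 1.857×10^8 = 3.393×10^8 Pa
Additional depth in serpentinite = 3.393×10^8 Pa / (2540 kg/m³ × 10 m/s²) = 13359 m
Total depth = 6710 m + 13359 m = 20069 m
= 20.069 km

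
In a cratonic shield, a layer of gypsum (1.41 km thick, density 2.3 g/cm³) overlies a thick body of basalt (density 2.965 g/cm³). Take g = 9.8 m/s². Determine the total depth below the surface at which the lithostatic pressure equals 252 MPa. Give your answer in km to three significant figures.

8.99 km

Pressure at base of upper layers: 2300×9.8×1410 = 3.178×10^7 Pa = 31.78 MPa
Remaining pressure to be supplied by basalt: 2.520×10^8 − 3.178×10^7 = 2.202×10^8 Pa
Additional depth in basalt = 2.202×10^8 Pa / (2965 kg/m³ × 9.8 m/s²) = 7578.8 m
Total depth = 1410 m + 7578.8 m = 8988.8 m
= 8.9888 km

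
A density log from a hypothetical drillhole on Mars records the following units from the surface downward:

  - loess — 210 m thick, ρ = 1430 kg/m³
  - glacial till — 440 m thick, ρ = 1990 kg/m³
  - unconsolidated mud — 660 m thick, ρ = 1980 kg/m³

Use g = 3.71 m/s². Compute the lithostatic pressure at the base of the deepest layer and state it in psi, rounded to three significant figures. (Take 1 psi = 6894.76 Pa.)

1340 psi

loess: 1430 kg/m³ × 3.71 m/s² × 210 m = 1.114×10^6 Pa = 161.6 psi
glacial till: 1990 kg/m³ × 3.71 m/s² × 440 m = 3.248×10^6 Pa = 471.2 psi
unconsolidated mud: 1980 kg/m³ × 3.71 m/s² × 660 m = 4.848×10^6 Pa = 703.2 psi
Total = 161.6 + 471.2 + 703.2 = 1335.9 psi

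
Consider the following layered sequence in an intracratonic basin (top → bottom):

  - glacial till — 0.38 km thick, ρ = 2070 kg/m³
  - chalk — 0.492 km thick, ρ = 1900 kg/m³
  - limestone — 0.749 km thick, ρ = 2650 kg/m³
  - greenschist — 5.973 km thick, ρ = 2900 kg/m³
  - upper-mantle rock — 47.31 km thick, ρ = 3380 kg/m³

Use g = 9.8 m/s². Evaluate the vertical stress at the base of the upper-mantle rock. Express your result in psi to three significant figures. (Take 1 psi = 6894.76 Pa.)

257000 psi

glacial till: 2070 kg/m³ × 9.8 m/s² × 380 m = 7.709×10^6 Pa = 1118 psi
chalk: 1900 kg/m³ × 9.8 m/s² × 492 m = 9.161×10^6 Pa = 1329 psi
limestone: 2650 kg/m³ × 9.8 m/s² × 749 m = 1.945×10^7 Pa = 2821 psi
greenschist: 2900 kg/m³ × 9.8 m/s² × 5973 m = 1.698×10^8 Pa = 24621 psi
upper-mantle rock: 3380 kg/m³ × 9.8 m/s² × 47310 m = 1.567×10^9 Pa = 2.273×10^5 psi
Total = 1118 + 1329 + 2821 + 24621 + 2.273×10^5 = 2.5718×10^5 psi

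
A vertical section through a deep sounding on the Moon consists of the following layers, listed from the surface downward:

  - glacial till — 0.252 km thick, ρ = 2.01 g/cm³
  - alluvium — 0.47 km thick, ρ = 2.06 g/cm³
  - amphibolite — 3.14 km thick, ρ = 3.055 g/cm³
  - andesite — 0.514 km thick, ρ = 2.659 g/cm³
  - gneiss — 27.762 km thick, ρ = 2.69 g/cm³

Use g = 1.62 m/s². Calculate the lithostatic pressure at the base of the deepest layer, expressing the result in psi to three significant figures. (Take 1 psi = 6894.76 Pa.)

glacial till: 2010 kg/m³ × 1.62 m/s² × 252 m = 8.206×10^5 Pa = 119.0 psi
alluvium: 2060 kg/m³ × 1.62 m/s² × 470 m = 1.568×10^6 Pa = 227.5 psi
amphibolite: 3055 kg/m³ × 1.62 m/s² × 3140 m = 1.554×10^7 Pa = 2254 psi
andesite: 2659 kg/m³ × 1.62 m/s² × 514 m = 2.214×10^6 Pa = 321.1 psi
gneiss: 2690 kg/m³ × 1.62 m/s² × 27762 m = 1.210×10^8 Pa = 17547 psi
Total = 119.0 + 227.5 + 2254 + 321.1 + 17547 = 20468 psi

20500 psi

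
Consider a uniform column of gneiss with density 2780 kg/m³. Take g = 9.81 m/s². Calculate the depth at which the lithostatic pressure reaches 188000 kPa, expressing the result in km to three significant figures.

6.89 km

h = P/(ρg) = 188000 kPa / (2780 kg/m³ × 9.81 m/s²) = 1.880×10^8 Pa / 27272 Pa/m = 6893.6 m
= 6.8936 km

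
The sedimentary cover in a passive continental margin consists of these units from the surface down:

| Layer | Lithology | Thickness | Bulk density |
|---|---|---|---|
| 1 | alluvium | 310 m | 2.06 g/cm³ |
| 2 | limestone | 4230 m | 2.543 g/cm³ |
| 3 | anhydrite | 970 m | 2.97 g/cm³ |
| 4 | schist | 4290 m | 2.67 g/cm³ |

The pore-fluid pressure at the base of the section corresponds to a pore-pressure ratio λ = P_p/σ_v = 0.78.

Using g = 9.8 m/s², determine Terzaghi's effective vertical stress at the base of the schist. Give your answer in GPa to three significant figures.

Overburden (lithostatic) stress σ_v:
alluvium: 2060 kg/m³ × 9.8 m/s² × 310 m = 6.258×10^6 Pa = 6.258 MPa
limestone: 2543 kg/m³ × 9.8 m/s² × 4230 m = 1.054×10^8 Pa = 105.4 MPa
anhydrite: 2970 kg/m³ × 9.8 m/s² × 970 m = 2.823×10^7 Pa = 28.23 MPa
schist: 2670 kg/m³ × 9.8 m/s² × 4290 m = 1.123×10^8 Pa = 112.3 MPa
Total = 6.258 + 105.4 + 28.23 + 112.3 = 252.16 MPa
Pore pressure P_p = λ·σ_v = 0.78 × 252.2 MPa = 196.7 MPa
Effective stress σ' = σ_v − P_p = 252.2 − 196.7 = 55.475 MPa = 0.055475 GPa

0.0555 GPa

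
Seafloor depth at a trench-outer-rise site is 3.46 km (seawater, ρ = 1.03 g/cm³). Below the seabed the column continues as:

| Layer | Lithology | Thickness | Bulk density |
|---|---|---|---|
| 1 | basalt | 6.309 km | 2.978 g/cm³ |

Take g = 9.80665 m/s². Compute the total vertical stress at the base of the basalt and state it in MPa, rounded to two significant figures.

220 MPa

seawater: 1030 kg/m³ × 9.80665 m/s² × 3460 m = 3.495×10^7 Pa = 34.95 MPa
basalt: 2978 kg/m³ × 9.80665 m/s² × 6309 m = 1.842×10^8 Pa = 184.2 MPa
Total = 34.95 + 184.2 = 219.20 MPa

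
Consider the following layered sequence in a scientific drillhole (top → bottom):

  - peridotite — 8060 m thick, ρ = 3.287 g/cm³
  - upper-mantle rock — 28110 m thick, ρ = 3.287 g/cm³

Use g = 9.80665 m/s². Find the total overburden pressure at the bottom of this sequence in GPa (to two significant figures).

peridotite: 3287 kg/m³ × 9.80665 m/s² × 8060 m = 2.598×10^8 Pa = 0.2598 GPa
upper-mantle rock: 3287 kg/m³ × 9.80665 m/s² × 28110 m = 9.061×10^8 Pa = 0.9061 GPa
Total = 0.2598 + 0.9061 = 1.1659 GPa

1.2 GPa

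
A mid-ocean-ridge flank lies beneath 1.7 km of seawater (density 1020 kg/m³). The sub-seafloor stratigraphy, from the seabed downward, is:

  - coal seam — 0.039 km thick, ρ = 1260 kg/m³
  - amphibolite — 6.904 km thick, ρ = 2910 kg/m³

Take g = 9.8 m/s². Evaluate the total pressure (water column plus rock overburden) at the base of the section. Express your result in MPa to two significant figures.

210 MPa

seawater: 1020 kg/m³ × 9.8 m/s² × 1700 m = 1.699×10^7 Pa = 16.99 MPa
coal seam: 1260 kg/m³ × 9.8 m/s² × 39 m = 4.816×10^5 Pa = 0.4816 MPa
amphibolite: 2910 kg/m³ × 9.8 m/s² × 6904 m = 1.969×10^8 Pa = 196.9 MPa
Total = 16.99 + 0.4816 + 196.9 = 214.36 MPa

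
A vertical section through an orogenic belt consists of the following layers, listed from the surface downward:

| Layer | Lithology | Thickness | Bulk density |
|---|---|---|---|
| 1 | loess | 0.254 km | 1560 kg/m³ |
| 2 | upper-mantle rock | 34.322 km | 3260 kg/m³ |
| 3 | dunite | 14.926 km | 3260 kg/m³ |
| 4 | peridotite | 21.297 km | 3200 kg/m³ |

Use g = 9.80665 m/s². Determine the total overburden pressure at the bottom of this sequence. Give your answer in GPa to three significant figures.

loess: 1560 kg/m³ × 9.80665 m/s² × 254 m = 3.886×10^6 Pa = 3.886×10^-3 GPa
upper-mantle rock: 3260 kg/m³ × 9.80665 m/s² × 34322 m = 1.097×10^9 Pa = 1.097 GPa
dunite: 3260 kg/m³ × 9.80665 m/s² × 14926 m = 4.772×10^8 Pa = 0.4772 GPa
peridotite: 3200 kg/m³ × 9.80665 m/s² × 21297 m = 6.683×10^8 Pa = 0.6683 GPa
Total = 3.886×10^-3 + 1.097 + 0.4772 + 0.6683 = 2.2467 GPa

2.25 GPa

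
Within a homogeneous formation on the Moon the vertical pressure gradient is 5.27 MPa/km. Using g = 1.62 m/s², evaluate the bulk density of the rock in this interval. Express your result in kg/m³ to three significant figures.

3250 kg/m³

ρ = (dP/dz)/g = 5.27 MPa/km / 1.62 m/s² = 5270.0 Pa/m / 1.62 m/s² = 3253.1 kg/m³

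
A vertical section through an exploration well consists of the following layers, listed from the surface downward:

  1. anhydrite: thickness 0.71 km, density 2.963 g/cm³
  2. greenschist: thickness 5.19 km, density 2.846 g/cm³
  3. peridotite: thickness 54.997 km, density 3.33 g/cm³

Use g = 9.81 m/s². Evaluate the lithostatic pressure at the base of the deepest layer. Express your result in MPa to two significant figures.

anhydrite: 2963 kg/m³ × 9.81 m/s² × 710 m = 2.064×10^7 Pa = 20.64 MPa
greenschist: 2846 kg/m³ × 9.81 m/s² × 5190 m = 1.449×10^8 Pa = 144.9 MPa
peridotite: 3330 kg/m³ × 9.81 m/s² × 54997 m = 1.797×10^9 Pa = 1797 MPa
Total = 20.64 + 144.9 + 1797 = 1962.1 MPa

2000 MPa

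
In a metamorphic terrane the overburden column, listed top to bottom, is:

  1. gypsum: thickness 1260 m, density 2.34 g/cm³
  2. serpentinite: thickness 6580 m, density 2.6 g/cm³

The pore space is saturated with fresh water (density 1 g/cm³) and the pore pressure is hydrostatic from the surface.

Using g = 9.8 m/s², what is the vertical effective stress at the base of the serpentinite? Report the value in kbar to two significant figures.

1.2 kbar

Overburden (lithostatic) stress σ_v:
gypsum: 2340 kg/m³ × 9.8 m/s² × 1260 m = 2.889×10^7 Pa = 28.89 MPa
serpentinite: 2600 kg/m³ × 9.8 m/s² × 6580 m = 1.677×10^8 Pa = 167.7 MPa
Total = 28.89 + 167.7 = 196.55 MPa
Pore pressure P_p = 1000 kg/m³ × 9.8 m/s² × 7840 m = 7.683×10^7 Pa = 76.83 MPa
Effective stress σ' = σ_v − P_p = 196.6 − 76.83 = 119.72 MPa = 1.1972 kbar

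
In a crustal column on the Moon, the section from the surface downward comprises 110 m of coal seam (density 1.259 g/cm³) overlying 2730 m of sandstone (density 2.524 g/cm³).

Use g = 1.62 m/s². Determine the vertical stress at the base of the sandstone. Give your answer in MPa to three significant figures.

11.4 MPa

coal seam: 1259 kg/m³ × 1.62 m/s² × 110 m = 2.244×10^5 Pa = 0.2244 MPa
sandstone: 2524 kg/m³ × 1.62 m/s² × 2730 m = 1.116×10^7 Pa = 11.16 MPa
Total = 0.2244 + 11.16 = 11.387 MPa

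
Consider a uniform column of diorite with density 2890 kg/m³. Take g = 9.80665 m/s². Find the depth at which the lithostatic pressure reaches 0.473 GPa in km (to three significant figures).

h = P/(ρg) = 0.473 GPa / (2890 kg/m³ × 9.80665 m/s²) = 4.730×10^8 Pa / 28341 Pa/m = 16689 m
= 16.689 km

16.7 km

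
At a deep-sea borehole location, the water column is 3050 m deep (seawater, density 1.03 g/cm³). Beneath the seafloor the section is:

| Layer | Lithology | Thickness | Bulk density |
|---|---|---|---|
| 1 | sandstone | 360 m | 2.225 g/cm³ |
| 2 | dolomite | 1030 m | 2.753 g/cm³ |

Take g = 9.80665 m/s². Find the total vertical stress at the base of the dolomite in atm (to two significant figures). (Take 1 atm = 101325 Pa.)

660 atm

seawater: 1030 kg/m³ × 9.80665 m/s² × 3050 m = 3.081×10^7 Pa = 304.0 atm
sandstone: 2225 kg/m³ × 9.80665 m/s² × 360 m = 7.855×10^6 Pa = 77.52 atm
dolomite: 2753 kg/m³ × 9.80665 m/s² × 1030 m = 2.781×10^7 Pa = 274.4 atm
Total = 304.0 + 77.52 + 274.4 = 656.01 atm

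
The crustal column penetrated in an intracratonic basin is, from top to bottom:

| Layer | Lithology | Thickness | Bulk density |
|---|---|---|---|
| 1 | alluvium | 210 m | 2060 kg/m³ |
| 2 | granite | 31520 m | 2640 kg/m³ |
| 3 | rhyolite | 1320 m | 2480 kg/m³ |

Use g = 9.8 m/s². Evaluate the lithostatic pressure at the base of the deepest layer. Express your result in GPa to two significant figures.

0.85 GPa

alluvium: 2060 kg/m³ × 9.8 m/s² × 210 m = 4.239×10^6 Pa = 4.239×10^-3 GPa
granite: 2640 kg/m³ × 9.8 m/s² × 31520 m = 8.155×10^8 Pa = 0.8155 GPa
rhyolite: 2480 kg/m³ × 9.8 m/s² × 1320 m = 3.208×10^7 Pa = 0.03208 GPa
Total = 4.239×10^-3 + 0.8155 + 0.03208 = 0.85181 GPa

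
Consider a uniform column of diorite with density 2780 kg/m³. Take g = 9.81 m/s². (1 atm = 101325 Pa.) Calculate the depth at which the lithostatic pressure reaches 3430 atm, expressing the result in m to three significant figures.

12700 m

h = P/(ρg) = 3430 atm / (2780 kg/m³ × 9.81 m/s²) = 3.475×10^8 Pa / 27272 Pa/m = 12744 m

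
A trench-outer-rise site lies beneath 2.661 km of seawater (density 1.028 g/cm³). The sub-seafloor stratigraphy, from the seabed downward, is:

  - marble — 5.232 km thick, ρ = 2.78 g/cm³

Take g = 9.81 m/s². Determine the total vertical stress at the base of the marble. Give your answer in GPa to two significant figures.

0.17 GPa

seawater: 1028 kg/m³ × 9.81 m/s² × 2661 m = 2.684×10^7 Pa = 0.02684 GPa
marble: 2780 kg/m³ × 9.81 m/s² × 5232 m = 1.427×10^8 Pa = 0.1427 GPa
Total = 0.02684 + 0.1427 = 0.16952 GPa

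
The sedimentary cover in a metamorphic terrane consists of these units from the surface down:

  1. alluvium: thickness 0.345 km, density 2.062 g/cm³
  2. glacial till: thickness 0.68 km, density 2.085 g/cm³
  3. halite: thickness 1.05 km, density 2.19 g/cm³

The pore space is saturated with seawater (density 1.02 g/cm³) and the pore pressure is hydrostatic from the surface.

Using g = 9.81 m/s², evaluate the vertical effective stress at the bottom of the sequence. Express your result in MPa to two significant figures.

Overburden (lithostatic) stress σ_v:
alluvium: 2062 kg/m³ × 9.81 m/s² × 345 m = 6.979×10^6 Pa = 6.979 MPa
glacial till: 2085 kg/m³ × 9.81 m/s² × 680 m = 1.391×10^7 Pa = 13.91 MPa
halite: 2190 kg/m³ × 9.81 m/s² × 1050 m = 2.256×10^7 Pa = 22.56 MPa
Total = 6.979 + 13.91 + 22.56 = 43.445 MPa
Pore pressure P_p = 1020 kg/m³ × 9.81 m/s² × 2075 m = 2.076×10^7 Pa = 20.76 MPa
Effective stress σ' = σ_v − P_p = 43.45 − 20.76 = 22.683 MPa

23 MPa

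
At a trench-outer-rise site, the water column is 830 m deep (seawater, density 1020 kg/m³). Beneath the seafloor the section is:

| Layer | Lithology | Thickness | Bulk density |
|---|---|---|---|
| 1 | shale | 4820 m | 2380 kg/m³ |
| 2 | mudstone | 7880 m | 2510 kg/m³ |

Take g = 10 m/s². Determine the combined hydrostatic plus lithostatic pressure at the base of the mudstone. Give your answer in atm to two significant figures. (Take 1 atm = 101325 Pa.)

3200 atm

seawater: 1020 kg/m³ × 10 m/s² × 830 m = 8.466×10^6 Pa = 83.55 atm
shale: 2380 kg/m³ × 10 m/s² × 4820 m = 1.147×10^8 Pa = 1132 atm
mudstone: 2510 kg/m³ × 10 m/s² × 7880 m = 1.978×10^8 Pa = 1952 atm
Total = 83.55 + 1132 + 1952 = 3167.7 atm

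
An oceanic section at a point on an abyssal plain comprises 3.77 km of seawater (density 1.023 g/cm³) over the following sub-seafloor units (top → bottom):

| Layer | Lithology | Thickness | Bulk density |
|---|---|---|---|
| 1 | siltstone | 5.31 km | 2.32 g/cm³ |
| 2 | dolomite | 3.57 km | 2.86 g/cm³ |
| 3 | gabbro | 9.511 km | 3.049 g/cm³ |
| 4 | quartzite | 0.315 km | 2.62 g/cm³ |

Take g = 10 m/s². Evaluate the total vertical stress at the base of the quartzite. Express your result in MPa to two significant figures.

seawater: 1023 kg/m³ × 10 m/s² × 3770 m = 3.857×10^7 Pa = 38.57 MPa
siltstone: 2320 kg/m³ × 10 m/s² × 5310 m = 1.232×10^8 Pa = 123.2 MPa
dolomite: 2860 kg/m³ × 10 m/s² × 3570 m = 1.021×10^8 Pa = 102.1 MPa
gabbro: 3049 kg/m³ × 10 m/s² × 9511 m = 2.900×10^8 Pa = 290.0 MPa
quartzite: 2620 kg/m³ × 10 m/s² × 315 m = 8.253×10^6 Pa = 8.253 MPa
Total = 38.57 + 123.2 + 102.1 + 290.0 + 8.253 = 562.10 MPa

560 MPa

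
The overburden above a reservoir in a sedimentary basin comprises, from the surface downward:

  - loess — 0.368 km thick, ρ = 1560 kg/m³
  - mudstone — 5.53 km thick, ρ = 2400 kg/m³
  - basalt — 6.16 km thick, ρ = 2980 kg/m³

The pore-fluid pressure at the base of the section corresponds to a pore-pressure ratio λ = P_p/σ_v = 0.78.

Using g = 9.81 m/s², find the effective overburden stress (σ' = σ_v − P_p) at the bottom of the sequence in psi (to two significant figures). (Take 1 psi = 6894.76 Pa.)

Overburden (lithostatic) stress σ_v:
loess: 1560 kg/m³ × 9.81 m/s² × 368 m = 5.632×10^6 Pa = 5.632 MPa
mudstone: 2400 kg/m³ × 9.81 m/s² × 5530 m = 1.302×10^8 Pa = 130.2 MPa
basalt: 2980 kg/m³ × 9.81 m/s² × 6160 m = 1.801×10^8 Pa = 180.1 MPa
Total = 5.632 + 130.2 + 180.1 = 315.91 MPa
Pore pressure P_p = λ·σ_v = 0.78 × 315.9 MPa = 246.4 MPa
Effective stress σ' = σ_v − P_p = 315.9 − 246.4 = 69.500 MPa = 10080 psi

10000 psi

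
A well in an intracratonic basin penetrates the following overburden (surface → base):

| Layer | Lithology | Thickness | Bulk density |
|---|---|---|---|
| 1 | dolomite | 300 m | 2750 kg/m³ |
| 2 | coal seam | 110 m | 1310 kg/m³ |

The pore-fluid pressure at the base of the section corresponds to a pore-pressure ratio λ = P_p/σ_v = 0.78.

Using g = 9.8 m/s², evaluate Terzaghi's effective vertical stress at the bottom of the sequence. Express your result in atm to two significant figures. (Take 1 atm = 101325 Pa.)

Overburden (lithostatic) stress σ_v:
dolomite: 2750 kg/m³ × 9.8 m/s² × 300 m = 8.085×10^6 Pa = 8.085 MPa
coal seam: 1310 kg/m³ × 9.8 m/s² × 110 m = 1.412×10^6 Pa = 1.412 MPa
Total = 8.085 + 1.412 = 9.4972 MPa
Pore pressure P_p = λ·σ_v = 0.78 × 9.497 MPa = 7.408 MPa
Effective stress σ' = σ_v − P_p = 9.497 − 7.408 = 2.0894 MPa = 20.621 atm

21 atm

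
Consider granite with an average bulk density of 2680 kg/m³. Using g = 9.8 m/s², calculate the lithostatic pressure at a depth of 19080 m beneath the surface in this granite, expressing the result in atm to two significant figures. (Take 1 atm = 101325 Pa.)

4900 atm

granite: 2680 kg/m³ × 9.8 m/s² × 19080 m = 5.011×10^8 Pa = 4946 atm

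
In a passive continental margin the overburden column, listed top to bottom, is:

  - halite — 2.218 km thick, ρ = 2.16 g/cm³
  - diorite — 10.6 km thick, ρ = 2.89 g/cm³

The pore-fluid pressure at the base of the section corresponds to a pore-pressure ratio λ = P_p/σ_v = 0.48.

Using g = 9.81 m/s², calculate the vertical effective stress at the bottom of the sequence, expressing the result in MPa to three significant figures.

Overburden (lithostatic) stress σ_v:
halite: 2160 kg/m³ × 9.81 m/s² × 2218 m = 4.700×10^7 Pa = 47.00 MPa
diorite: 2890 kg/m³ × 9.81 m/s² × 10600 m = 3.005×10^8 Pa = 300.5 MPa
Total = 47.00 + 300.5 = 347.52 MPa
Pore pressure P_p = λ·σ_v = 0.48 × 347.5 MPa = 166.8 MPa
Effective stress σ' = σ_v − P_p = 347.5 − 166.8 = 180.71 MPa

181 MPa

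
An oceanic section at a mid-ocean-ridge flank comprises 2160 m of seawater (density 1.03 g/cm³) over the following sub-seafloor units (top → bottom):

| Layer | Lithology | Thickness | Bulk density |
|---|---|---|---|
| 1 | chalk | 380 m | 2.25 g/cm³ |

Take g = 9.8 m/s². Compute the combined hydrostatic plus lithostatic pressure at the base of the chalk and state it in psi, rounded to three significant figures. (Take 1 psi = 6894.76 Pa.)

4380 psi

seawater: 1030 kg/m³ × 9.8 m/s² × 2160 m = 2.180×10^7 Pa = 3162 psi
chalk: 2250 kg/m³ × 9.8 m/s² × 380 m = 8.379×10^6 Pa = 1215 psi
Total = 3162 + 1215 = 4377.5 psi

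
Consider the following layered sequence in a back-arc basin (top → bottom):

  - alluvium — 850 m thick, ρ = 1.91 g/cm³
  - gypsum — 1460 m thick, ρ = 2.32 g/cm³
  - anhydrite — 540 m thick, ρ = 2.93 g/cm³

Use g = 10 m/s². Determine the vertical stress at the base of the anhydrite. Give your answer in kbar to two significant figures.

alluvium: 1910 kg/m³ × 10 m/s² × 850 m = 1.623×10^7 Pa = 0.1623 kbar
gypsum: 2320 kg/m³ × 10 m/s² × 1460 m = 3.387×10^7 Pa = 0.3387 kbar
anhydrite: 2930 kg/m³ × 10 m/s² × 540 m = 1.582×10^7 Pa = 0.1582 kbar
Total = 0.1623 + 0.3387 + 0.1582 = 0.65929 kbar

0.66 kbar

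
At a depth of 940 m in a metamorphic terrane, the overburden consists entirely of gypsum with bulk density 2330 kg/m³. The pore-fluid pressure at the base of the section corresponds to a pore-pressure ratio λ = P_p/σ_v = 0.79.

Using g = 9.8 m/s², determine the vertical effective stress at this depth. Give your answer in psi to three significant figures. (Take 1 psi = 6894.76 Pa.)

Overburden (lithostatic) stress σ_v:
gypsum: 2330 kg/m³ × 9.8 m/s² × 940 m = 2.146×10^7 Pa = 21.46 MPa
Pore pressure P_p = λ·σ_v = 0.79 × 21.46 MPa = 16.96 MPa
Effective stress σ' = σ_v − P_p = 21.46 − 16.96 = 4.5074 MPa = 653.75 psi

654 psi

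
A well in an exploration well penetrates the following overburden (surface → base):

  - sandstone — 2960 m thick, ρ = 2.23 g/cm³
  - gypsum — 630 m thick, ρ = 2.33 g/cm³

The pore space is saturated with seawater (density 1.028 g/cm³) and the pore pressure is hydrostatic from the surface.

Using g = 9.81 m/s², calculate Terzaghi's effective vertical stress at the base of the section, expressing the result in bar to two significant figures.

430 bar

Overburden (lithostatic) stress σ_v:
sandstone: 2230 kg/m³ × 9.81 m/s² × 2960 m = 6.475×10^7 Pa = 64.75 MPa
gypsum: 2330 kg/m³ × 9.81 m/s² × 630 m = 1.440×10^7 Pa = 14.40 MPa
Total = 64.75 + 14.40 = 79.154 MPa
Pore pressure P_p = 1028 kg/m³ × 9.81 m/s² × 3590 m = 3.620×10^7 Pa = 36.20 MPa
Effective stress σ' = σ_v − P_p = 79.15 − 36.20 = 42.950 MPa = 429.50 bar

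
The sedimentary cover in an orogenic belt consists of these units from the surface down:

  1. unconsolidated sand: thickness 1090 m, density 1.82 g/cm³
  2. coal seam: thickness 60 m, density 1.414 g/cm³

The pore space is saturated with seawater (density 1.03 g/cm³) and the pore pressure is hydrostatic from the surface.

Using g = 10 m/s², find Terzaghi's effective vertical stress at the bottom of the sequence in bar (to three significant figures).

Overburden (lithostatic) stress σ_v:
unconsolidated sand: 1820 kg/m³ × 10 m/s² × 1090 m = 1.984×10^7 Pa = 19.84 MPa
coal seam: 1414 kg/m³ × 10 m/s² × 60 m = 8.484×10^5 Pa = 0.8484 MPa
Total = 19.84 + 0.8484 = 20.686 MPa
Pore pressure P_p = 1030 kg/m³ × 10 m/s² × 1150 m = 1.185×10^7 Pa = 11.85 MPa
Effective stress σ' = σ_v − P_p = 20.69 − 11.85 = 8.8414 MPa = 88.414 bar

88.4 bar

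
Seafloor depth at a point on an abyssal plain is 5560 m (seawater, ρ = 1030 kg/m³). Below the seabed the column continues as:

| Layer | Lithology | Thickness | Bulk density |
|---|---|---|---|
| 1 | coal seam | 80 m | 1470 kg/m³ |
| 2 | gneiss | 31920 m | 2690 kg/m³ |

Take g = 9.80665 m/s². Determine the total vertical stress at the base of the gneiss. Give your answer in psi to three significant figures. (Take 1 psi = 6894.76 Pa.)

130000 psi

seawater: 1030 kg/m³ × 9.80665 m/s² × 5560 m = 5.616×10^7 Pa = 8145 psi
coal seam: 1470 kg/m³ × 9.80665 m/s² × 80 m = 1.153×10^6 Pa = 167.3 psi
gneiss: 2690 kg/m³ × 9.80665 m/s² × 31920 m = 8.420×10^8 Pa = 1.221×10^5 psi
Total = 8145 + 167.3 + 1.221×10^5 = 1.3044×10^5 psi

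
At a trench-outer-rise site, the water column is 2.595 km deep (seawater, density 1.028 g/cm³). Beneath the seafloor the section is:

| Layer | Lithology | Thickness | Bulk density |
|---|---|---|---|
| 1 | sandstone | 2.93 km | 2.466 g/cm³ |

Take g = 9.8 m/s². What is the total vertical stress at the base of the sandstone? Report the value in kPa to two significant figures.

seawater: 1028 kg/m³ × 9.8 m/s² × 2595 m = 2.614×10^7 Pa = 26143 kPa
sandstone: 2466 kg/m³ × 9.8 m/s² × 2930 m = 7.081×10^7 Pa = 70809 kPa
Total = 26143 + 70809 = 96952 kPa

97000 kPa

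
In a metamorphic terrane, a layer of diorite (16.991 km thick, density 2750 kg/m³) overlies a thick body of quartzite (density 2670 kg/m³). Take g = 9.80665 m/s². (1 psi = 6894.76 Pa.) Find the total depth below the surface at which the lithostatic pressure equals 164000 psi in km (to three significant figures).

42.7 km

Pressure at base of upper layers: 2750×9.80665×16991 = 4.582×10^8 Pa = 66459 psi
Remaining pressure to be supplied by quartzite: 1.131×10^9 − 4.582×10^8 = 6.725×10^8 Pa
Additional depth in quartzite = 6.725×10^8 Pa / (2670 kg/m³ × 9.80665 m/s²) = 25685 m
Total depth = 16991 m + 25685 m = 42676 m
= 42.676 km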